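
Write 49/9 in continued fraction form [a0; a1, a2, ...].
[5; 2, 4]

Euclidean algorithm steps:
49 = 5 × 9 + 4
9 = 2 × 4 + 1
4 = 4 × 1 + 0
Continued fraction: [5; 2, 4]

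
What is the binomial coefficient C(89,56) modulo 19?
0

Using Lucas' theorem:
Write n=89 and k=56 in base 19:
n in base 19: [4, 13]
k in base 19: [2, 18]
C(89,56) mod 19 = ∏ C(n_i, k_i) mod 19
Digit binomials (mod 19): C(4,2) = 6; C(13,18) = 0 (k_i > n_i)
Product: 6 × 0 = 0 ≡ 0 (mod 19)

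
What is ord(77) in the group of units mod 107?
106

107 is prime, so ord(77) divides φ(107) = 106.
Divisors of 106: 1, 2, 53, 106.
Repeated squaring: 77^1 ≡ 77, 77^2 ≡ 44, 77^4 ≡ 10, 77^8 ≡ 100, 77^16 ≡ 49, 77^32 ≡ 47, 77^64 ≡ 69 (mod 107).
Test 77^d mod 107 for each divisor d in increasing order:
77^1 ≡ 77
77^2 ≡ 44
77^53 = 77^32·77^16·77^4·77^1 ≡ 106
77^106 = 77^64·77^32·77^8·77^2 ≡ 1  ← first divisor giving 1
The order is 106.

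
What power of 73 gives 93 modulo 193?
82

Baby-step giant-step with step n = ⌈√193⌉ = 14.
Baby steps 73^j mod 193 (j:value) for j=0..13: 0:1, 1:73, 2:118, 3:122, 4:28, 5:114, 6:23, 7:135, 8:12, 9:104, 10:65, 11:113, 12:143, 13:17.
Giant-step multiplier: 73^(-14) ≡ 73^(192-14) = 73^178 ≡ 100 (mod 193).
Giant steps γ_i = 93·100^i mod 193: γ_0=93, γ_1=36, γ_2=126, γ_3=55, γ_4=96, γ_5=143 (in table at j=12).
x = i·n + j = 5·14 + 12 = 82.
Check: 73^82 ≡ 93 (mod 193).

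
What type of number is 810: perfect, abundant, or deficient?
abundant

Proper divisors of 810: sum = 1 + 2 + 3 + 5 + 6 + 9 + 10 + 15 + ... + 135 + 162 + 270 + 405 (19 divisors) = 1368
Since 1368 > 810, 810 is abundant.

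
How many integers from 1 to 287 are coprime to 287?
240

287 = 7 × 41
φ(n) = n × ∏(1 - 1/p) for each prime p dividing n
φ(287) = 287 × (1 - 1/7) × (1 - 1/41) = 240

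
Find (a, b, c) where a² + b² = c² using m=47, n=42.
(445, 3948, 3973)

Euclid's formula: a = m² - n², b = 2mn, c = m² + n²
m = 47, n = 42
a = 47² - 42² = 2209 - 1764 = 445
b = 2 × 47 × 42 = 3948
c = 47² + 42² = 2209 + 1764 = 3973
Verification: 445² + 3948² = 198025 + 15586704 = 15784729 = 3973² ✓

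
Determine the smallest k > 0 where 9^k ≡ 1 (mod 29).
14

29 is prime, so ord(9) divides φ(29) = 28.
Divisors of 28: 1, 2, 4, 7, 14, 28.
Repeated squaring: 9^1 ≡ 9, 9^2 ≡ 23, 9^4 ≡ 7, 9^8 ≡ 20, 9^16 ≡ 23 (mod 29).
Test 9^d mod 29 for each divisor d in increasing order:
9^1 ≡ 9
9^2 ≡ 23
9^4 ≡ 7
9^7 = 9^4·9^2·9^1 ≡ 28
9^14 = 9^8·9^4·9^2 ≡ 1  ← first divisor giving 1
The order is 14.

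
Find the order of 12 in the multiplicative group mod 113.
112

113 is prime, so ord(12) divides φ(113) = 112.
Divisors of 112: 1, 2, 4, 7, 8, 14, 16, 28, 56, 112.
Repeated squaring: 12^1 ≡ 12, 12^2 ≡ 31, 12^4 ≡ 57, 12^8 ≡ 85, 12^16 ≡ 106, 12^32 ≡ 49, 12^64 ≡ 28 (mod 113).
Test 12^d mod 113 for each divisor d in increasing order:
12^1 ≡ 12
12^2 ≡ 31
12^4 ≡ 57
12^7 = 12^4·12^2·12^1 ≡ 73
12^8 ≡ 85
12^14 = 12^8·12^4·12^2 ≡ 18
12^16 ≡ 106
12^28 = 12^16·12^8·12^4 ≡ 98
12^56 = 12^32·12^16·12^8 ≡ 112
12^112 = 12^64·12^32·12^16 ≡ 1  ← first divisor giving 1
The order is 112.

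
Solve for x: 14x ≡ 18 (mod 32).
x ≡ 15 (mod 16)

gcd(14, 32) = 2, which divides 18, so solutions exist.
Divide through by 2: 7x ≡ 9 (mod 16).
Find 7^(-1) mod 16 by the extended Euclidean algorithm:
16 = 2 × 7 + 2  ⟹  2 = (1)·16 + (-2)·7
7 = 3 × 2 + 1  ⟹  1 = (-3)·16 + (7)·7
So (7)·7 ≡ 1 (mod 16), i.e. 7^(-1) ≡ 7 (mod 16).
x ≡ 7 × 9 = 63 ≡ 15 (mod 16).
Check: 14 × 15 = 210 ≡ 18 (mod 32).
x ≡ 15 (mod 16), giving 2 solutions mod 32.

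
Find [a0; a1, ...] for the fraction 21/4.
[5; 4]

Euclidean algorithm steps:
21 = 5 × 4 + 1
4 = 4 × 1 + 0
Continued fraction: [5; 4]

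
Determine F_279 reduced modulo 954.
178

Matrix identity: Q^n = [[F_(n+1), F_n], [F_n, F_(n-1)]] with Q = [[1,1],[1,0]].
n = 279 = 100010111₂. Square-and-multiply, entries mod 954:
Q^1 = [[1,1],[1,0]]
Q^2 = (Q^1)² = [[2,1],[1,1]]
Q^4 = (Q^2)² = [[5,3],[3,2]]
Q^8 = (Q^4)² = [[34,21],[21,13]]
Q^17 = (Q^8)²·Q = [[676,643],[643,33]]
Q^34 = (Q^17)² = [[377,829],[829,502]]
Q^69 = (Q^34)²·Q = [[179,344],[344,789]]
Q^139 = (Q^69)²·Q = [[645,599],[599,46]]
Q^279 = (Q^139)²·Q = [[51,178],[178,827]]
F_279 mod 954 = Q^279[0][1] = 178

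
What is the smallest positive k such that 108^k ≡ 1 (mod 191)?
95

191 is prime, so ord(108) divides φ(191) = 190.
Divisors of 190: 1, 2, 5, 10, 19, 38, 95, 190.
Repeated squaring: 108^1 ≡ 108, 108^2 ≡ 13, 108^4 ≡ 169, 108^8 ≡ 102, 108^16 ≡ 90, 108^32 ≡ 78, 108^64 ≡ 163, 108^128 ≡ 20 (mod 191).
Test 108^d mod 191 for each divisor d in increasing order:
108^1 ≡ 108
108^2 ≡ 13
108^5 = 108^4·108^1 ≡ 107
108^10 = 108^8·108^2 ≡ 180
108^19 = 108^16·108^2·108^1 ≡ 109
108^38 = 108^32·108^4·108^2 ≡ 39
108^95 = 108^64·108^16·108^8·108^4·108^2·108^1 ≡ 1  ← first divisor giving 1
The order is 95.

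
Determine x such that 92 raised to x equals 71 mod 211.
126

Baby-step giant-step with step n = ⌈√211⌉ = 15.
Baby steps 92^j mod 211 (j:value) for j=0..14: 0:1, 1:92, 2:24, 3:98, 4:154, 5:31, 6:109, 7:111, 8:84, 9:132, 10:117, 11:3, 12:65, 13:72, 14:83.
Giant-step multiplier: 92^(-15) ≡ 92^(210-15) = 92^195 ≡ 153 (mod 211).
Giant steps γ_i = 71·153^i mod 211: γ_0=71, γ_1=102, γ_2=203, γ_3=42, γ_4=96, γ_5=129, γ_6=114, γ_7=140, γ_8=109 (in table at j=6).
x = i·n + j = 8·15 + 6 = 126.
Check: 92^126 ≡ 71 (mod 211).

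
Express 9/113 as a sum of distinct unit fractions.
1/13 + 1/368 + 1/180198 + 1/48706798608

Greedy algorithm:
9/113: ceiling(113/9) = 13, use 1/13
4/1469: ceiling(1469/4) = 368, use 1/368
3/540592: ceiling(540592/3) = 180198, use 1/180198
1/48706798608: ceiling(48706798608/1) = 48706798608, use 1/48706798608
Result: 9/113 = 1/13 + 1/368 + 1/180198 + 1/48706798608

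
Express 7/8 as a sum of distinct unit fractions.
1/2 + 1/3 + 1/24

Greedy algorithm:
7/8: ceiling(8/7) = 2, use 1/2
3/8: ceiling(8/3) = 3, use 1/3
1/24: ceiling(24/1) = 24, use 1/24
Result: 7/8 = 1/2 + 1/3 + 1/24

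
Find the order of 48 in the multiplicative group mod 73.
36

73 is prime, so ord(48) divides φ(73) = 72.
Divisors of 72: 1, 2, 3, 4, 6, 8, 9, 12, 18, 24, 36, 72.
Repeated squaring: 48^1 ≡ 48, 48^2 ≡ 41, 48^4 ≡ 2, 48^8 ≡ 4, 48^16 ≡ 16, 48^32 ≡ 37, 48^64 ≡ 55 (mod 73).
Test 48^d mod 73 for each divisor d in increasing order:
48^1 ≡ 48
48^2 ≡ 41
48^3 = 48^2·48^1 ≡ 70
48^4 ≡ 2
48^6 = 48^4·48^2 ≡ 9
48^8 ≡ 4
48^9 = 48^8·48^1 ≡ 46
48^12 = 48^8·48^4 ≡ 8
48^18 = 48^16·48^2 ≡ 72
48^24 = 48^16·48^8 ≡ 64
48^36 = 48^32·48^4 ≡ 1  ← first divisor giving 1
The order is 36.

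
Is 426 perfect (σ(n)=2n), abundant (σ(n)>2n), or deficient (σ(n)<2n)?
abundant

Proper divisors of 426: sum = 1 + 2 + 3 + 6 + 71 + 142 + 213 = 438
Since 438 > 426, 426 is abundant.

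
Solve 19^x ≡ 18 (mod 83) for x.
31

Baby-step giant-step with step n = ⌈√83⌉ = 10.
Baby steps 19^j mod 83 (j:value) for j=0..9: 0:1, 1:19, 2:29, 3:53, 4:11, 5:43, 6:70, 7:2, 8:38, 9:58.
Giant-step multiplier: 19^(-10) ≡ 19^(82-10) = 19^72 ≡ 65 (mod 83).
Giant steps γ_i = 18·65^i mod 83: γ_0=18, γ_1=8, γ_2=22, γ_3=19 (in table at j=1).
x = i·n + j = 3·10 + 1 = 31.
Check: 19^31 ≡ 18 (mod 83).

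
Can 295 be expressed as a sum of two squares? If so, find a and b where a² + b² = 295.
Not possible

Factorization: 295 = 5 × 59
By Fermat: n is sum of two squares iff every prime p ≡ 3 (mod 4) appears to even power.
Prime(s) ≡ 3 (mod 4) with odd exponent: [(59, 1)]
Therefore 295 cannot be expressed as a² + b².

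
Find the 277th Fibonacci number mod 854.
719

Matrix identity: Q^n = [[F_(n+1), F_n], [F_n, F_(n-1)]] with Q = [[1,1],[1,0]].
n = 277 = 100010101₂. Square-and-multiply, entries mod 854:
Q^1 = [[1,1],[1,0]]
Q^2 = (Q^1)² = [[2,1],[1,1]]
Q^4 = (Q^2)² = [[5,3],[3,2]]
Q^8 = (Q^4)² = [[34,21],[21,13]]
Q^17 = (Q^8)²·Q = [[22,743],[743,133]]
Q^34 = (Q^17)² = [[849,729],[729,120]]
Q^69 = (Q^34)²·Q = [[421,278],[278,143]]
Q^138 = (Q^69)² = [[33,510],[510,377]]
Q^277 = (Q^138)²·Q = [[589,719],[719,724]]
F_277 mod 854 = Q^277[0][1] = 719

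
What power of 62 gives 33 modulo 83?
34

Baby-step giant-step with step n = ⌈√83⌉ = 10.
Baby steps 62^j mod 83 (j:value) for j=0..9: 0:1, 1:62, 2:26, 3:35, 4:12, 5:80, 6:63, 7:5, 8:61, 9:47.
Giant-step multiplier: 62^(-10) ≡ 62^(82-10) = 62^72 ≡ 37 (mod 83).
Giant steps γ_i = 33·37^i mod 83: γ_0=33, γ_1=59, γ_2=25, γ_3=12 (in table at j=4).
x = i·n + j = 3·10 + 4 = 34.
Check: 62^34 ≡ 33 (mod 83).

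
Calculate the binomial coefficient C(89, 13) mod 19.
1

Using Lucas' theorem:
Write n=89 and k=13 in base 19:
n in base 19: [4, 13]
k in base 19: [0, 13]
C(89,13) mod 19 = ∏ C(n_i, k_i) mod 19
Digit binomials (mod 19): C(4,0) = 1; C(13,13) = 1
Product: 1 × 1 = 1 ≡ 1 (mod 19)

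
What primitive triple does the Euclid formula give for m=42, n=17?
(1475, 1428, 2053)

Euclid's formula: a = m² - n², b = 2mn, c = m² + n²
m = 42, n = 17
a = 42² - 17² = 1764 - 289 = 1475
b = 2 × 42 × 17 = 1428
c = 42² + 17² = 1764 + 289 = 2053
Verification: 1475² + 1428² = 2175625 + 2039184 = 4214809 = 2053² ✓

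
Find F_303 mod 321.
289

Matrix identity: Q^n = [[F_(n+1), F_n], [F_n, F_(n-1)]] with Q = [[1,1],[1,0]].
n = 303 = 100101111₂. Square-and-multiply, entries mod 321:
Q^1 = [[1,1],[1,0]]
Q^2 = (Q^1)² = [[2,1],[1,1]]
Q^4 = (Q^2)² = [[5,3],[3,2]]
Q^9 = (Q^4)²·Q = [[55,34],[34,21]]
Q^18 = (Q^9)² = [[8,16],[16,313]]
Q^37 = (Q^18)²·Q = [[320,320],[320,0]]
Q^75 = (Q^37)²·Q = [[3,2],[2,1]]
Q^151 = (Q^75)²·Q = [[21,13],[13,8]]
Q^303 = (Q^151)²·Q = [[24,289],[289,56]]
F_303 mod 321 = Q^303[0][1] = 289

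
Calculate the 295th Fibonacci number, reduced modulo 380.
165

Matrix identity: Q^n = [[F_(n+1), F_n], [F_n, F_(n-1)]] with Q = [[1,1],[1,0]].
n = 295 = 100100111₂. Square-and-multiply, entries mod 380:
Q^1 = [[1,1],[1,0]]
Q^2 = (Q^1)² = [[2,1],[1,1]]
Q^4 = (Q^2)² = [[5,3],[3,2]]
Q^9 = (Q^4)²·Q = [[55,34],[34,21]]
Q^18 = (Q^9)² = [[1,304],[304,77]]
Q^36 = (Q^18)² = [[77,152],[152,305]]
Q^73 = (Q^36)²·Q = [[77,153],[153,304]]
Q^147 = (Q^73)²·Q = [[231,78],[78,153]]
Q^295 = (Q^147)²·Q = [[97,165],[165,312]]
F_295 mod 380 = Q^295[0][1] = 165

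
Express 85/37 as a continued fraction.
[2; 3, 2, 1, 3]

Euclidean algorithm steps:
85 = 2 × 37 + 11
37 = 3 × 11 + 4
11 = 2 × 4 + 3
4 = 1 × 3 + 1
3 = 3 × 1 + 0
Continued fraction: [2; 3, 2, 1, 3]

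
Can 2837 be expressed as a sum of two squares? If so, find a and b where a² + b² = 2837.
34² + 41² (a=34, b=41)

Factorization: 2837 = 2837
By Fermat: n is sum of two squares iff every prime p ≡ 3 (mod 4) appears to even power.
All primes ≡ 3 (mod 4) appear to even power.
Search a = 0, 1, 2, … for 2837 - a² a perfect square: first hit at a = 34: 2837 - 1156 = 1681 = 41².
2837 = 34² + 41² = 1156 + 1681 ✓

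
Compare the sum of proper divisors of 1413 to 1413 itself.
deficient

Proper divisors of 1413: sum = 1 + 3 + 9 + 157 + 471 = 641
Since 641 < 1413, 1413 is deficient.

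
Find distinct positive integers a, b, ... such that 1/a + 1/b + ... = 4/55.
1/14 + 1/770

Greedy algorithm:
4/55: ceiling(55/4) = 14, use 1/14
1/770: ceiling(770/1) = 770, use 1/770
Result: 4/55 = 1/14 + 1/770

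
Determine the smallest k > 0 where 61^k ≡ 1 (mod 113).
56

113 is prime, so ord(61) divides φ(113) = 112.
Divisors of 112: 1, 2, 4, 7, 8, 14, 16, 28, 56, 112.
Repeated squaring: 61^1 ≡ 61, 61^2 ≡ 105, 61^4 ≡ 64, 61^8 ≡ 28, 61^16 ≡ 106, 61^32 ≡ 49, 61^64 ≡ 28 (mod 113).
Test 61^d mod 113 for each divisor d in increasing order:
61^1 ≡ 61
61^2 ≡ 105
61^4 ≡ 64
61^7 = 61^4·61^2·61^1 ≡ 69
61^8 ≡ 28
61^14 = 61^8·61^4·61^2 ≡ 15
61^16 ≡ 106
61^28 = 61^16·61^8·61^4 ≡ 112
61^56 = 61^32·61^16·61^8 ≡ 1  ← first divisor giving 1
The order is 56.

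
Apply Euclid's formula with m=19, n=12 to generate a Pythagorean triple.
(217, 456, 505)

Euclid's formula: a = m² - n², b = 2mn, c = m² + n²
m = 19, n = 12
a = 19² - 12² = 361 - 144 = 217
b = 2 × 19 × 12 = 456
c = 19² + 12² = 361 + 144 = 505
Verification: 217² + 456² = 47089 + 207936 = 255025 = 505² ✓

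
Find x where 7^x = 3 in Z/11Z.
4

Baby-step giant-step with step n = ⌈√11⌉ = 4.
Baby steps 7^j mod 11 (j:value) for j=0..3: 0:1, 1:7, 2:5, 3:2.
Giant-step multiplier: 7^(-4) ≡ 7^(10-4) = 7^6 ≡ 4 (mod 11).
Giant steps γ_i = 3·4^i mod 11: γ_0=3, γ_1=1 (in table at j=0).
x = i·n + j = 1·4 + 0 = 4.
Check: 7^4 ≡ 3 (mod 11).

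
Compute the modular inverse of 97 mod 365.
143

gcd(97, 365) = 1, so the inverse exists.
Extended Euclidean algorithm on (365, 97):
365 = 3 × 97 + 74  ⟹  74 = (1)·365 + (-3)·97
97 = 1 × 74 + 23  ⟹  23 = (-1)·365 + (4)·97
74 = 3 × 23 + 5  ⟹  5 = (4)·365 + (-15)·97
23 = 4 × 5 + 3  ⟹  3 = (-17)·365 + (64)·97
5 = 1 × 3 + 2  ⟹  2 = (21)·365 + (-79)·97
3 = 1 × 2 + 1  ⟹  1 = (-38)·365 + (143)·97
So (143)·97 ≡ 1 (mod 365), i.e. 97^(-1) ≡ 143 (mod 365).
Check: 97 × 143 = 13871 ≡ 1 (mod 365)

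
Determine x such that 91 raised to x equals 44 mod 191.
151

Baby-step giant-step with step n = ⌈√191⌉ = 14.
Baby steps 91^j mod 191 (j:value) for j=0..13: 0:1, 1:91, 2:68, 3:76, 4:40, 5:11, 6:46, 7:175, 8:72, 9:58, 10:121, 11:124, 12:15, 13:28.
Giant-step multiplier: 91^(-14) ≡ 91^(190-14) = 91^176 ≡ 144 (mod 191).
Giant steps γ_i = 44·144^i mod 191: γ_0=44, γ_1=33, γ_2=168, γ_3=126, γ_4=190, γ_5=47, γ_6=83, γ_7=110, γ_8=178, γ_9=38, γ_10=124 (in table at j=11).
x = i·n + j = 10·14 + 11 = 151.
Check: 91^151 ≡ 44 (mod 191).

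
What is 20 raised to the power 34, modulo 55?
5

Repeated squaring. Binary of 34 = 100010.
20^1 ≡ 20 (mod 55); 20^2 ≡ 15 (mod 55); 20^4 ≡ 5 (mod 55); 20^8 ≡ 25 (mod 55); 20^16 ≡ 20 (mod 55); 20^32 ≡ 15 (mod 55)
20^34 = 20^2 × 20^32 ≡ 5 (mod 55)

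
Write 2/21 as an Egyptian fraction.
1/11 + 1/231

Greedy algorithm:
2/21: ceiling(21/2) = 11, use 1/11
1/231: ceiling(231/1) = 231, use 1/231
Result: 2/21 = 1/11 + 1/231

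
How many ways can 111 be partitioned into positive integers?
679903203

p(n) counts ways to write n as a sum of positive integers (order ignored).
Euler's pentagonal recurrence: p(k) = p(k-1) + p(k-2) - p(k-5) - p(k-7) + p(k-12) + p(k-15) - ... (offsets j(3j∓1)/2, signs ++--, p(0)=1, p(<0)=0).
DP table for k = 0..110: p(0)=1, p(1)=1, p(2)=2, p(3)=3, p(4)=5, p(5)=7, p(6)=11, p(7)=15, p(8)=22, p(9)=30, p(10)=42, p(11)=56, p(12)=77, p(13)=101, p(14)=135, p(15)=176, p(16)=231, p(17)=297, p(18)=385, p(19)=490, p(20)=627, p(21)=792, p(22)=1002, p(23)=1255, p(24)=1575, p(25)=1958, p(26)=2436, p(27)=3010, p(28)=3718, p(29)=4565, p(30)=5604, p(31)=6842, p(32)=8349, p(33)=10143, p(34)=12310, p(35)=14883, p(36)=17977, p(37)=21637, p(38)=26015, p(39)=31185, p(40)=37338, p(41)=44583, p(42)=53174, p(43)=63261, p(44)=75175, p(45)=89134, p(46)=105558, p(47)=124754, p(48)=147273, p(49)=173525, p(50)=204226, p(51)=239943, p(52)=281589, p(53)=329931, p(54)=386155, p(55)=451276, p(56)=526823, p(57)=614154, p(58)=715220, p(59)=831820, p(60)=966467, p(61)=1121505, p(62)=1300156, p(63)=1505499, p(64)=1741630, p(65)=2012558, p(66)=2323520, p(67)=2679689, p(68)=3087735, p(69)=3554345, p(70)=4087968, p(71)=4697205, p(72)=5392783, p(73)=6185689, p(74)=7089500, p(75)=8118264, p(76)=9289091, p(77)=10619863, p(78)=12132164, p(79)=13848650, p(80)=15796476, p(81)=18004327, p(82)=20506255, p(83)=23338469, p(84)=26543660, p(85)=30167357, p(86)=34262962, p(87)=38887673, p(88)=44108109, p(89)=49995925, p(90)=56634173, p(91)=64112359, p(92)=72533807, p(93)=82010177, p(94)=92669720, p(95)=104651419, p(96)=118114304, p(97)=133230930, p(98)=150198136, p(99)=169229875, p(100)=190569292, p(101)=214481126, p(102)=241265379, p(103)=271248950, p(104)=304801365, p(105)=342325709, p(106)=384276336, p(107)=431149389, p(108)=483502844, p(109)=541946240, p(110)=607163746.
Final step: p(111) = p(110) + p(109) - p(106) - p(104) + p(99) + p(96) - p(89) - p(85) + p(76) + p(71) - p(60) - p(54) + p(41) + p(34) - p(19) - p(11)
= 607163746 + 541946240 - 384276336 - 304801365 + 169229875 + 118114304 - 49995925 - 30167357 + 9289091 + 4697205 - 966467 - 386155 + 44583 + 12310 - 490 - 56
= 679903203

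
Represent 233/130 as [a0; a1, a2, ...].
[1; 1, 3, 1, 4, 2, 2]

Euclidean algorithm steps:
233 = 1 × 130 + 103
130 = 1 × 103 + 27
103 = 3 × 27 + 22
27 = 1 × 22 + 5
22 = 4 × 5 + 2
5 = 2 × 2 + 1
2 = 2 × 1 + 0
Continued fraction: [1; 1, 3, 1, 4, 2, 2]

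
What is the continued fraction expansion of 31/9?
[3; 2, 4]

Euclidean algorithm steps:
31 = 3 × 9 + 4
9 = 2 × 4 + 1
4 = 4 × 1 + 0
Continued fraction: [3; 2, 4]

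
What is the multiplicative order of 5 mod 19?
9

19 is prime, so ord(5) divides φ(19) = 18.
Divisors of 18: 1, 2, 3, 6, 9, 18.
Repeated squaring: 5^1 ≡ 5, 5^2 ≡ 6, 5^4 ≡ 17, 5^8 ≡ 4, 5^16 ≡ 16 (mod 19).
Test 5^d mod 19 for each divisor d in increasing order:
5^1 ≡ 5
5^2 ≡ 6
5^3 = 5^2·5^1 ≡ 11
5^6 = 5^4·5^2 ≡ 7
5^9 = 5^8·5^1 ≡ 1  ← first divisor giving 1
The order is 9.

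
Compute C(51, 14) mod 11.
8

Using Lucas' theorem:
Write n=51 and k=14 in base 11:
n in base 11: [4, 7]
k in base 11: [1, 3]
C(51,14) mod 11 = ∏ C(n_i, k_i) mod 11
Digit binomials (mod 11): C(4,1) = 4; C(7,3) = 35 ≡ 2
Product: 4 × 2 = 8 ≡ 8 (mod 11)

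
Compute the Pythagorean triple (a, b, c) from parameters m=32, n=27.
(295, 1728, 1753)

Euclid's formula: a = m² - n², b = 2mn, c = m² + n²
m = 32, n = 27
a = 32² - 27² = 1024 - 729 = 295
b = 2 × 32 × 27 = 1728
c = 32² + 27² = 1024 + 729 = 1753
Verification: 295² + 1728² = 87025 + 2985984 = 3073009 = 1753² ✓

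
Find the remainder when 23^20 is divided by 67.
33

Repeated squaring. Binary of 20 = 10100.
23^1 ≡ 23 (mod 67); 23^2 ≡ 60 (mod 67); 23^4 ≡ 49 (mod 67); 23^8 ≡ 56 (mod 67); 23^16 ≡ 54 (mod 67)
23^20 = 23^4 × 23^16 ≡ 33 (mod 67)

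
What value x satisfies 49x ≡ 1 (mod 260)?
69

gcd(49, 260) = 1, so the inverse exists.
Extended Euclidean algorithm on (260, 49):
260 = 5 × 49 + 15  ⟹  15 = (1)·260 + (-5)·49
49 = 3 × 15 + 4  ⟹  4 = (-3)·260 + (16)·49
15 = 3 × 4 + 3  ⟹  3 = (10)·260 + (-53)·49
4 = 1 × 3 + 1  ⟹  1 = (-13)·260 + (69)·49
So (69)·49 ≡ 1 (mod 260), i.e. 49^(-1) ≡ 69 (mod 260).
Check: 49 × 69 = 3381 ≡ 1 (mod 260)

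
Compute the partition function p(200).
3972999029388

p(n) counts ways to write n as a sum of positive integers (order ignored).
Euler's pentagonal recurrence: p(k) = p(k-1) + p(k-2) - p(k-5) - p(k-7) + p(k-12) + p(k-15) - ... (offsets j(3j∓1)/2, signs ++--, p(0)=1, p(<0)=0).
DP table for k = 0..199: p(0)=1, p(1)=1, p(2)=2, p(3)=3, p(4)=5, p(5)=7, p(6)=11, p(7)=15, p(8)=22, p(9)=30, p(10)=42, p(11)=56, p(12)=77, p(13)=101, p(14)=135, p(15)=176, p(16)=231, p(17)=297, p(18)=385, p(19)=490, p(20)=627, p(21)=792, p(22)=1002, p(23)=1255, p(24)=1575, p(25)=1958, p(26)=2436, p(27)=3010, p(28)=3718, p(29)=4565, p(30)=5604, p(31)=6842, p(32)=8349, p(33)=10143, p(34)=12310, p(35)=14883, p(36)=17977, p(37)=21637, p(38)=26015, p(39)=31185, p(40)=37338, p(41)=44583, p(42)=53174, p(43)=63261, p(44)=75175, p(45)=89134, p(46)=105558, p(47)=124754, p(48)=147273, p(49)=173525, p(50)=204226, p(51)=239943, p(52)=281589, p(53)=329931, p(54)=386155, p(55)=451276, p(56)=526823, p(57)=614154, p(58)=715220, p(59)=831820, p(60)=966467, p(61)=1121505, p(62)=1300156, p(63)=1505499, p(64)=1741630, p(65)=2012558, p(66)=2323520, p(67)=2679689, p(68)=3087735, p(69)=3554345, p(70)=4087968, p(71)=4697205, p(72)=5392783, p(73)=6185689, p(74)=7089500, p(75)=8118264, p(76)=9289091, p(77)=10619863, p(78)=12132164, p(79)=13848650, p(80)=15796476, p(81)=18004327, p(82)=20506255, p(83)=23338469, p(84)=26543660, p(85)=30167357, p(86)=34262962, p(87)=38887673, p(88)=44108109, p(89)=49995925, p(90)=56634173, p(91)=64112359, p(92)=72533807, p(93)=82010177, p(94)=92669720, p(95)=104651419, p(96)=118114304, p(97)=133230930, p(98)=150198136, p(99)=169229875, p(100)=190569292, p(101)=214481126, p(102)=241265379, p(103)=271248950, p(104)=304801365, p(105)=342325709, p(106)=384276336, p(107)=431149389, p(108)=483502844, p(109)=541946240, p(110)=607163746, p(111)=679903203, p(112)=761002156, p(113)=851376628, p(114)=952050665, p(115)=1064144451, p(116)=1188908248, p(117)=1327710076, p(118)=1482074143, p(119)=1653668665, p(120)=1844349560, p(121)=2056148051, p(122)=2291320912, p(123)=2552338241, p(124)=2841940500, p(125)=3163127352, p(126)=3519222692, p(127)=3913864295, p(128)=4351078600, p(129)=4835271870, p(130)=5371315400, p(131)=5964539504, p(132)=6620830889, p(133)=7346629512, p(134)=8149040695, p(135)=9035836076, p(136)=10015581680, p(137)=11097645016, p(138)=12292341831, p(139)=13610949895, p(140)=15065878135, p(141)=16670689208, p(142)=18440293320, p(143)=20390982757, p(144)=22540654445, p(145)=24908858009, p(146)=27517052599, p(147)=30388671978, p(148)=33549419497, p(149)=37027355200, p(150)=40853235313, p(151)=45060624582, p(152)=49686288421, p(153)=54770336324, p(154)=60356673280, p(155)=66493182097, p(156)=73232243759, p(157)=80630964769, p(158)=88751778802, p(159)=97662728555, p(160)=107438159466, p(161)=118159068427, p(162)=129913904637, p(163)=142798995930, p(164)=156919475295, p(165)=172389800255, p(166)=189334822579, p(167)=207890420102, p(168)=228204732751, p(169)=250438925115, p(170)=274768617130, p(171)=301384802048, p(172)=330495499613, p(173)=362326859895, p(174)=397125074750, p(175)=435157697830, p(176)=476715857290, p(177)=522115831195, p(178)=571701605655, p(179)=625846753120, p(180)=684957390936, p(181)=749474411781, p(182)=819876908323, p(183)=896684817527, p(184)=980462880430, p(185)=1071823774337, p(186)=1171432692373, p(187)=1280011042268, p(188)=1398341745571, p(189)=1527273599625, p(190)=1667727404093, p(191)=1820701100652, p(192)=1987276856363, p(193)=2168627105469, p(194)=2366022741845, p(195)=2580840212973, p(196)=2814570987591, p(197)=3068829878530, p(198)=3345365983698, p(199)=3646072432125.
Final step: p(200) = p(199) + p(198) - p(195) - p(193) + p(188) + p(185) - p(178) - p(174) + p(165) + p(160) - p(149) - p(143) + p(130) + p(123) - p(108) - p(100) + p(83) + p(74) - p(55) - p(45) + p(24) + p(13)
= 3646072432125 + 3345365983698 - 2580840212973 - 2168627105469 + 1398341745571 + 1071823774337 - 571701605655 - 397125074750 + 172389800255 + 107438159466 - 37027355200 - 20390982757 + 5371315400 + 2552338241 - 483502844 - 190569292 + 23338469 + 7089500 - 451276 - 89134 + 1575 + 101
= 3972999029388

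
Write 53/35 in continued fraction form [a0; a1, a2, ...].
[1; 1, 1, 17]

Euclidean algorithm steps:
53 = 1 × 35 + 18
35 = 1 × 18 + 17
18 = 1 × 17 + 1
17 = 17 × 1 + 0
Continued fraction: [1; 1, 1, 17]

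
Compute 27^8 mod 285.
216

Repeated squaring. Binary of 8 = 1000.
27^1 ≡ 27 (mod 285); 27^2 ≡ 159 (mod 285); 27^4 ≡ 201 (mod 285); 27^8 ≡ 216 (mod 285)
27^8 = 27^8 ≡ 216 (mod 285)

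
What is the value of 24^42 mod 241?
205

Repeated squaring. Binary of 42 = 101010.
24^1 ≡ 24 (mod 241); 24^2 ≡ 94 (mod 241); 24^4 ≡ 160 (mod 241); 24^8 ≡ 54 (mod 241); 24^16 ≡ 24 (mod 241); 24^32 ≡ 94 (mod 241)
24^42 = 24^2 × 24^8 × 24^32 ≡ 205 (mod 241)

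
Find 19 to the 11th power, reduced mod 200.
19

Repeated squaring. Binary of 11 = 1011.
19^1 ≡ 19 (mod 200); 19^2 ≡ 161 (mod 200); 19^4 ≡ 121 (mod 200); 19^8 ≡ 41 (mod 200)
19^11 = 19^1 × 19^2 × 19^8 ≡ 19 (mod 200)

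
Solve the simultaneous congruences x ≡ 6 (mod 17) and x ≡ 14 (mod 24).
278

Using Chinese Remainder Theorem:
M = 17 × 24 = 408
M1 = 24, M2 = 17
y1 = 24^(-1) mod 17 = 5
y2 = 17^(-1) mod 24 = 17
x = (6×24×5 + 14×17×17) mod 408 = 278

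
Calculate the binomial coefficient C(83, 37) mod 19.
0

Using Lucas' theorem:
Write n=83 and k=37 in base 19:
n in base 19: [4, 7]
k in base 19: [1, 18]
C(83,37) mod 19 = ∏ C(n_i, k_i) mod 19
Digit binomials (mod 19): C(4,1) = 4; C(7,18) = 0 (k_i > n_i)
Product: 4 × 0 = 0 ≡ 0 (mod 19)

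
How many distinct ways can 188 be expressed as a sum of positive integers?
1398341745571

p(n) counts ways to write n as a sum of positive integers (order ignored).
Euler's pentagonal recurrence: p(k) = p(k-1) + p(k-2) - p(k-5) - p(k-7) + p(k-12) + p(k-15) - ... (offsets j(3j∓1)/2, signs ++--, p(0)=1, p(<0)=0).
DP table for k = 0..187: p(0)=1, p(1)=1, p(2)=2, p(3)=3, p(4)=5, p(5)=7, p(6)=11, p(7)=15, p(8)=22, p(9)=30, p(10)=42, p(11)=56, p(12)=77, p(13)=101, p(14)=135, p(15)=176, p(16)=231, p(17)=297, p(18)=385, p(19)=490, p(20)=627, p(21)=792, p(22)=1002, p(23)=1255, p(24)=1575, p(25)=1958, p(26)=2436, p(27)=3010, p(28)=3718, p(29)=4565, p(30)=5604, p(31)=6842, p(32)=8349, p(33)=10143, p(34)=12310, p(35)=14883, p(36)=17977, p(37)=21637, p(38)=26015, p(39)=31185, p(40)=37338, p(41)=44583, p(42)=53174, p(43)=63261, p(44)=75175, p(45)=89134, p(46)=105558, p(47)=124754, p(48)=147273, p(49)=173525, p(50)=204226, p(51)=239943, p(52)=281589, p(53)=329931, p(54)=386155, p(55)=451276, p(56)=526823, p(57)=614154, p(58)=715220, p(59)=831820, p(60)=966467, p(61)=1121505, p(62)=1300156, p(63)=1505499, p(64)=1741630, p(65)=2012558, p(66)=2323520, p(67)=2679689, p(68)=3087735, p(69)=3554345, p(70)=4087968, p(71)=4697205, p(72)=5392783, p(73)=6185689, p(74)=7089500, p(75)=8118264, p(76)=9289091, p(77)=10619863, p(78)=12132164, p(79)=13848650, p(80)=15796476, p(81)=18004327, p(82)=20506255, p(83)=23338469, p(84)=26543660, p(85)=30167357, p(86)=34262962, p(87)=38887673, p(88)=44108109, p(89)=49995925, p(90)=56634173, p(91)=64112359, p(92)=72533807, p(93)=82010177, p(94)=92669720, p(95)=104651419, p(96)=118114304, p(97)=133230930, p(98)=150198136, p(99)=169229875, p(100)=190569292, p(101)=214481126, p(102)=241265379, p(103)=271248950, p(104)=304801365, p(105)=342325709, p(106)=384276336, p(107)=431149389, p(108)=483502844, p(109)=541946240, p(110)=607163746, p(111)=679903203, p(112)=761002156, p(113)=851376628, p(114)=952050665, p(115)=1064144451, p(116)=1188908248, p(117)=1327710076, p(118)=1482074143, p(119)=1653668665, p(120)=1844349560, p(121)=2056148051, p(122)=2291320912, p(123)=2552338241, p(124)=2841940500, p(125)=3163127352, p(126)=3519222692, p(127)=3913864295, p(128)=4351078600, p(129)=4835271870, p(130)=5371315400, p(131)=5964539504, p(132)=6620830889, p(133)=7346629512, p(134)=8149040695, p(135)=9035836076, p(136)=10015581680, p(137)=11097645016, p(138)=12292341831, p(139)=13610949895, p(140)=15065878135, p(141)=16670689208, p(142)=18440293320, p(143)=20390982757, p(144)=22540654445, p(145)=24908858009, p(146)=27517052599, p(147)=30388671978, p(148)=33549419497, p(149)=37027355200, p(150)=40853235313, p(151)=45060624582, p(152)=49686288421, p(153)=54770336324, p(154)=60356673280, p(155)=66493182097, p(156)=73232243759, p(157)=80630964769, p(158)=88751778802, p(159)=97662728555, p(160)=107438159466, p(161)=118159068427, p(162)=129913904637, p(163)=142798995930, p(164)=156919475295, p(165)=172389800255, p(166)=189334822579, p(167)=207890420102, p(168)=228204732751, p(169)=250438925115, p(170)=274768617130, p(171)=301384802048, p(172)=330495499613, p(173)=362326859895, p(174)=397125074750, p(175)=435157697830, p(176)=476715857290, p(177)=522115831195, p(178)=571701605655, p(179)=625846753120, p(180)=684957390936, p(181)=749474411781, p(182)=819876908323, p(183)=896684817527, p(184)=980462880430, p(185)=1071823774337, p(186)=1171432692373, p(187)=1280011042268.
Final step: p(188) = p(187) + p(186) - p(183) - p(181) + p(176) + p(173) - p(166) - p(162) + p(153) + p(148) - p(137) - p(131) + p(118) + p(111) - p(96) - p(88) + p(71) + p(62) - p(43) - p(33) + p(12) + p(1)
= 1280011042268 + 1171432692373 - 896684817527 - 749474411781 + 476715857290 + 362326859895 - 189334822579 - 129913904637 + 54770336324 + 33549419497 - 11097645016 - 5964539504 + 1482074143 + 679903203 - 118114304 - 44108109 + 4697205 + 1300156 - 63261 - 10143 + 77 + 1
= 1398341745571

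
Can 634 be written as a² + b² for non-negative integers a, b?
3² + 25² (a=3, b=25)

Factorization: 634 = 2 × 317
By Fermat: n is sum of two squares iff every prime p ≡ 3 (mod 4) appears to even power.
All primes ≡ 3 (mod 4) appear to even power.
Search a = 0, 1, 2, … for 634 - a² a perfect square: first hit at a = 3: 634 - 9 = 625 = 25².
634 = 3² + 25² = 9 + 625 ✓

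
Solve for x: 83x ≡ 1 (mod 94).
17

gcd(83, 94) = 1, so the inverse exists.
Extended Euclidean algorithm on (94, 83):
94 = 1 × 83 + 11  ⟹  11 = (1)·94 + (-1)·83
83 = 7 × 11 + 6  ⟹  6 = (-7)·94 + (8)·83
11 = 1 × 6 + 5  ⟹  5 = (8)·94 + (-9)·83
6 = 1 × 5 + 1  ⟹  1 = (-15)·94 + (17)·83
So (17)·83 ≡ 1 (mod 94), i.e. 83^(-1) ≡ 17 (mod 94).
Check: 83 × 17 = 1411 ≡ 1 (mod 94)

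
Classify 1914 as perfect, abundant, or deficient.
abundant

Proper divisors of 1914: sum = 1 + 2 + 3 + 6 + 11 + 22 + 29 + 33 + 58 + 66 + 87 + 174 + 319 + 638 + 957 = 2406
Since 2406 > 1914, 1914 is abundant.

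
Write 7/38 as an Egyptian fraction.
1/6 + 1/57

Greedy algorithm:
7/38: ceiling(38/7) = 6, use 1/6
1/57: ceiling(57/1) = 57, use 1/57
Result: 7/38 = 1/6 + 1/57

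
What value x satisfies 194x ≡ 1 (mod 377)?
103

gcd(194, 377) = 1, so the inverse exists.
Extended Euclidean algorithm on (377, 194):
377 = 1 × 194 + 183  ⟹  183 = (1)·377 + (-1)·194
194 = 1 × 183 + 11  ⟹  11 = (-1)·377 + (2)·194
183 = 16 × 11 + 7  ⟹  7 = (17)·377 + (-33)·194
11 = 1 × 7 + 4  ⟹  4 = (-18)·377 + (35)·194
7 = 1 × 4 + 3  ⟹  3 = (35)·377 + (-68)·194
4 = 1 × 3 + 1  ⟹  1 = (-53)·377 + (103)·194
So (103)·194 ≡ 1 (mod 377), i.e. 194^(-1) ≡ 103 (mod 377).
Check: 194 × 103 = 19982 ≡ 1 (mod 377)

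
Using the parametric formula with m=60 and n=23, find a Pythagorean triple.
(3071, 2760, 4129)

Euclid's formula: a = m² - n², b = 2mn, c = m² + n²
m = 60, n = 23
a = 60² - 23² = 3600 - 529 = 3071
b = 2 × 60 × 23 = 2760
c = 60² + 23² = 3600 + 529 = 4129
Verification: 3071² + 2760² = 9431041 + 7617600 = 17048641 = 4129² ✓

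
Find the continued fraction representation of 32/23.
[1; 2, 1, 1, 4]

Euclidean algorithm steps:
32 = 1 × 23 + 9
23 = 2 × 9 + 5
9 = 1 × 5 + 4
5 = 1 × 4 + 1
4 = 4 × 1 + 0
Continued fraction: [1; 2, 1, 1, 4]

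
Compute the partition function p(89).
49995925

p(n) counts ways to write n as a sum of positive integers (order ignored).
Euler's pentagonal recurrence: p(k) = p(k-1) + p(k-2) - p(k-5) - p(k-7) + p(k-12) + p(k-15) - ... (offsets j(3j∓1)/2, signs ++--, p(0)=1, p(<0)=0).
DP table for k = 0..88: p(0)=1, p(1)=1, p(2)=2, p(3)=3, p(4)=5, p(5)=7, p(6)=11, p(7)=15, p(8)=22, p(9)=30, p(10)=42, p(11)=56, p(12)=77, p(13)=101, p(14)=135, p(15)=176, p(16)=231, p(17)=297, p(18)=385, p(19)=490, p(20)=627, p(21)=792, p(22)=1002, p(23)=1255, p(24)=1575, p(25)=1958, p(26)=2436, p(27)=3010, p(28)=3718, p(29)=4565, p(30)=5604, p(31)=6842, p(32)=8349, p(33)=10143, p(34)=12310, p(35)=14883, p(36)=17977, p(37)=21637, p(38)=26015, p(39)=31185, p(40)=37338, p(41)=44583, p(42)=53174, p(43)=63261, p(44)=75175, p(45)=89134, p(46)=105558, p(47)=124754, p(48)=147273, p(49)=173525, p(50)=204226, p(51)=239943, p(52)=281589, p(53)=329931, p(54)=386155, p(55)=451276, p(56)=526823, p(57)=614154, p(58)=715220, p(59)=831820, p(60)=966467, p(61)=1121505, p(62)=1300156, p(63)=1505499, p(64)=1741630, p(65)=2012558, p(66)=2323520, p(67)=2679689, p(68)=3087735, p(69)=3554345, p(70)=4087968, p(71)=4697205, p(72)=5392783, p(73)=6185689, p(74)=7089500, p(75)=8118264, p(76)=9289091, p(77)=10619863, p(78)=12132164, p(79)=13848650, p(80)=15796476, p(81)=18004327, p(82)=20506255, p(83)=23338469, p(84)=26543660, p(85)=30167357, p(86)=34262962, p(87)=38887673, p(88)=44108109.
Final step: p(89) = p(88) + p(87) - p(84) - p(82) + p(77) + p(74) - p(67) - p(63) + p(54) + p(49) - p(38) - p(32) + p(19) + p(12)
= 44108109 + 38887673 - 26543660 - 20506255 + 10619863 + 7089500 - 2679689 - 1505499 + 386155 + 173525 - 26015 - 8349 + 490 + 77
= 49995925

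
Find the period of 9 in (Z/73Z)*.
6

73 is prime, so ord(9) divides φ(73) = 72.
Divisors of 72: 1, 2, 3, 4, 6, 8, 9, 12, 18, 24, 36, 72.
Repeated squaring: 9^1 ≡ 9, 9^2 ≡ 8, 9^4 ≡ 64, 9^8 ≡ 8, 9^16 ≡ 64, 9^32 ≡ 8, 9^64 ≡ 64 (mod 73).
Test 9^d mod 73 for each divisor d in increasing order:
9^1 ≡ 9
9^2 ≡ 8
9^3 = 9^2·9^1 ≡ 72
9^4 ≡ 64
9^6 = 9^4·9^2 ≡ 1  ← first divisor giving 1
The order is 6.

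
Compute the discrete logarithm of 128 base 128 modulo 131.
1

Baby-step giant-step with step n = ⌈√131⌉ = 12.
Baby steps 128^j mod 131 (j:value) for j=0..11: 0:1, 1:128, 2:9, 3:104, 4:81, 5:19, 6:74, 7:40, 8:11, 9:98, 10:99, 11:96.
h = 128 is already in the table at j=1, so x = 1.
Check: 128^1 ≡ 128 (mod 131).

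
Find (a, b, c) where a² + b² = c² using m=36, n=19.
(935, 1368, 1657)

Euclid's formula: a = m² - n², b = 2mn, c = m² + n²
m = 36, n = 19
a = 36² - 19² = 1296 - 361 = 935
b = 2 × 36 × 19 = 1368
c = 36² + 19² = 1296 + 361 = 1657
Verification: 935² + 1368² = 874225 + 1871424 = 2745649 = 1657² ✓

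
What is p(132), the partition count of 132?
6620830889

p(n) counts ways to write n as a sum of positive integers (order ignored).
Euler's pentagonal recurrence: p(k) = p(k-1) + p(k-2) - p(k-5) - p(k-7) + p(k-12) + p(k-15) - ... (offsets j(3j∓1)/2, signs ++--, p(0)=1, p(<0)=0).
DP table for k = 0..131: p(0)=1, p(1)=1, p(2)=2, p(3)=3, p(4)=5, p(5)=7, p(6)=11, p(7)=15, p(8)=22, p(9)=30, p(10)=42, p(11)=56, p(12)=77, p(13)=101, p(14)=135, p(15)=176, p(16)=231, p(17)=297, p(18)=385, p(19)=490, p(20)=627, p(21)=792, p(22)=1002, p(23)=1255, p(24)=1575, p(25)=1958, p(26)=2436, p(27)=3010, p(28)=3718, p(29)=4565, p(30)=5604, p(31)=6842, p(32)=8349, p(33)=10143, p(34)=12310, p(35)=14883, p(36)=17977, p(37)=21637, p(38)=26015, p(39)=31185, p(40)=37338, p(41)=44583, p(42)=53174, p(43)=63261, p(44)=75175, p(45)=89134, p(46)=105558, p(47)=124754, p(48)=147273, p(49)=173525, p(50)=204226, p(51)=239943, p(52)=281589, p(53)=329931, p(54)=386155, p(55)=451276, p(56)=526823, p(57)=614154, p(58)=715220, p(59)=831820, p(60)=966467, p(61)=1121505, p(62)=1300156, p(63)=1505499, p(64)=1741630, p(65)=2012558, p(66)=2323520, p(67)=2679689, p(68)=3087735, p(69)=3554345, p(70)=4087968, p(71)=4697205, p(72)=5392783, p(73)=6185689, p(74)=7089500, p(75)=8118264, p(76)=9289091, p(77)=10619863, p(78)=12132164, p(79)=13848650, p(80)=15796476, p(81)=18004327, p(82)=20506255, p(83)=23338469, p(84)=26543660, p(85)=30167357, p(86)=34262962, p(87)=38887673, p(88)=44108109, p(89)=49995925, p(90)=56634173, p(91)=64112359, p(92)=72533807, p(93)=82010177, p(94)=92669720, p(95)=104651419, p(96)=118114304, p(97)=133230930, p(98)=150198136, p(99)=169229875, p(100)=190569292, p(101)=214481126, p(102)=241265379, p(103)=271248950, p(104)=304801365, p(105)=342325709, p(106)=384276336, p(107)=431149389, p(108)=483502844, p(109)=541946240, p(110)=607163746, p(111)=679903203, p(112)=761002156, p(113)=851376628, p(114)=952050665, p(115)=1064144451, p(116)=1188908248, p(117)=1327710076, p(118)=1482074143, p(119)=1653668665, p(120)=1844349560, p(121)=2056148051, p(122)=2291320912, p(123)=2552338241, p(124)=2841940500, p(125)=3163127352, p(126)=3519222692, p(127)=3913864295, p(128)=4351078600, p(129)=4835271870, p(130)=5371315400, p(131)=5964539504.
Final step: p(132) = p(131) + p(130) - p(127) - p(125) + p(120) + p(117) - p(110) - p(106) + p(97) + p(92) - p(81) - p(75) + p(62) + p(55) - p(40) - p(32) + p(15) + p(6)
= 5964539504 + 5371315400 - 3913864295 - 3163127352 + 1844349560 + 1327710076 - 607163746 - 384276336 + 133230930 + 72533807 - 18004327 - 8118264 + 1300156 + 451276 - 37338 - 8349 + 176 + 11
= 6620830889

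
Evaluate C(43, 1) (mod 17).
9

Using Lucas' theorem:
Write n=43 and k=1 in base 17:
n in base 17: [2, 9]
k in base 17: [0, 1]
C(43,1) mod 17 = ∏ C(n_i, k_i) mod 17
Digit binomials (mod 17): C(2,0) = 1; C(9,1) = 9
Product: 1 × 9 = 9 ≡ 9 (mod 17)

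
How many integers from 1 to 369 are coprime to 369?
240

369 = 3^2 × 41
φ(n) = n × ∏(1 - 1/p) for each prime p dividing n
φ(369) = 369 × (1 - 1/3) × (1 - 1/41) = 240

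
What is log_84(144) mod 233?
174

Baby-step giant-step with step n = ⌈√233⌉ = 16.
Baby steps 84^j mod 233 (j:value) for j=0..15: 0:1, 1:84, 2:66, 3:185, 4:162, 5:94, 6:207, 7:146, 8:148, 9:83, 10:215, 11:119, 12:210, 13:165, 14:113, 15:172.
Giant-step multiplier: 84^(-16) ≡ 84^(232-16) = 84^216 ≡ 117 (mod 233).
Giant steps γ_i = 144·117^i mod 233: γ_0=144, γ_1=72, γ_2=36, γ_3=18, γ_4=9, γ_5=121, γ_6=177, γ_7=205, γ_8=219, γ_9=226, γ_10=113 (in table at j=14).
x = i·n + j = 10·16 + 14 = 174.
Check: 84^174 ≡ 144 (mod 233).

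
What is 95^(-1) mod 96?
95

gcd(95, 96) = 1, so the inverse exists.
Extended Euclidean algorithm on (96, 95):
96 = 1 × 95 + 1  ⟹  1 = (1)·96 + (-1)·95
So (-1)·95 ≡ 1 (mod 96), i.e. 95^(-1) ≡ -1 ≡ 95 (mod 96).
Check: 95 × 95 = 9025 ≡ 1 (mod 96)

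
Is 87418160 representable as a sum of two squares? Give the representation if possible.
Not possible

Factorization: 87418160 = 2^4 × 5 × 103^3
By Fermat: n is sum of two squares iff every prime p ≡ 3 (mod 4) appears to even power.
Prime(s) ≡ 3 (mod 4) with odd exponent: [(103, 3)]
Therefore 87418160 cannot be expressed as a² + b².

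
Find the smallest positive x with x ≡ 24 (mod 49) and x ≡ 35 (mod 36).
1151

Using Chinese Remainder Theorem:
M = 49 × 36 = 1764
M1 = 36, M2 = 49
y1 = 36^(-1) mod 49 = 15
y2 = 49^(-1) mod 36 = 25
x = (24×36×15 + 35×49×25) mod 1764 = 1151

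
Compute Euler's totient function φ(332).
164

332 = 2^2 × 83
φ(n) = n × ∏(1 - 1/p) for each prime p dividing n
φ(332) = 332 × (1 - 1/2) × (1 - 1/83) = 164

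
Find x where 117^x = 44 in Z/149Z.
37

Baby-step giant-step with step n = ⌈√149⌉ = 13.
Baby steps 117^j mod 149 (j:value) for j=0..12: 0:1, 1:117, 2:130, 3:12, 4:63, 5:70, 6:144, 7:11, 8:95, 9:89, 10:132, 11:97, 12:25.
Giant-step multiplier: 117^(-13) ≡ 117^(148-13) = 117^135 ≡ 65 (mod 149).
Giant steps γ_i = 44·65^i mod 149: γ_0=44, γ_1=29, γ_2=97 (in table at j=11).
x = i·n + j = 2·13 + 11 = 37.
Check: 117^37 ≡ 44 (mod 149).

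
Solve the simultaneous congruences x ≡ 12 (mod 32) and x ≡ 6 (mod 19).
44

Using Chinese Remainder Theorem:
M = 32 × 19 = 608
M1 = 19, M2 = 32
y1 = 19^(-1) mod 32 = 27
y2 = 32^(-1) mod 19 = 3
x = (12×19×27 + 6×32×3) mod 608 = 44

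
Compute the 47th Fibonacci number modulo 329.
281

Matrix identity: Q^n = [[F_(n+1), F_n], [F_n, F_(n-1)]] with Q = [[1,1],[1,0]].
n = 47 = 101111₂. Square-and-multiply, entries mod 329:
Q^1 = [[1,1],[1,0]]
Q^2 = (Q^1)² = [[2,1],[1,1]]
Q^5 = (Q^2)²·Q = [[8,5],[5,3]]
Q^11 = (Q^5)²·Q = [[144,89],[89,55]]
Q^23 = (Q^11)²·Q = [[308,34],[34,274]]
Q^47 = (Q^23)²·Q = [[0,281],[281,48]]
F_47 mod 329 = Q^47[0][1] = 281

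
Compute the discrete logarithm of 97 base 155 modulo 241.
236

Baby-step giant-step with step n = ⌈√241⌉ = 16.
Baby steps 155^j mod 241 (j:value) for j=0..15: 0:1, 1:155, 2:166, 3:184, 4:82, 5:178, 6:116, 7:146, 8:217, 9:136, 10:113, 11:163, 12:201, 13:66, 14:108, 15:111.
Giant-step multiplier: 155^(-16) ≡ 155^(240-16) = 155^224 ≡ 100 (mod 241).
Giant steps γ_i = 97·100^i mod 241: γ_0=97, γ_1=60, γ_2=216, γ_3=151, γ_4=158, γ_5=135, γ_6=4, γ_7=159, γ_8=235, γ_9=123, γ_10=9, γ_11=177, γ_12=107, γ_13=96, γ_14=201 (in table at j=12).
x = i·n + j = 14·16 + 12 = 236.
Check: 155^236 ≡ 97 (mod 241).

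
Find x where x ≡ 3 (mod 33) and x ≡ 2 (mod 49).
1521

Using Chinese Remainder Theorem:
M = 33 × 49 = 1617
M1 = 49, M2 = 33
y1 = 49^(-1) mod 33 = 31
y2 = 33^(-1) mod 49 = 3
x = (3×49×31 + 2×33×3) mod 1617 = 1521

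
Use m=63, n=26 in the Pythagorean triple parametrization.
(3293, 3276, 4645)

Euclid's formula: a = m² - n², b = 2mn, c = m² + n²
m = 63, n = 26
a = 63² - 26² = 3969 - 676 = 3293
b = 2 × 63 × 26 = 3276
c = 63² + 26² = 3969 + 676 = 4645
Verification: 3293² + 3276² = 10843849 + 10732176 = 21576025 = 4645² ✓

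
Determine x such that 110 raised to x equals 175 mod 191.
79

Baby-step giant-step with step n = ⌈√191⌉ = 14.
Baby steps 110^j mod 191 (j:value) for j=0..13: 0:1, 1:110, 2:67, 3:112, 4:96, 5:55, 6:129, 7:56, 8:48, 9:123, 10:160, 11:28, 12:24, 13:157.
Giant-step multiplier: 110^(-14) ≡ 110^(190-14) = 110^176 ≡ 117 (mod 191).
Giant steps γ_i = 175·117^i mod 191: γ_0=175, γ_1=38, γ_2=53, γ_3=89, γ_4=99, γ_5=123 (in table at j=9).
x = i·n + j = 5·14 + 9 = 79.
Check: 110^79 ≡ 175 (mod 191).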